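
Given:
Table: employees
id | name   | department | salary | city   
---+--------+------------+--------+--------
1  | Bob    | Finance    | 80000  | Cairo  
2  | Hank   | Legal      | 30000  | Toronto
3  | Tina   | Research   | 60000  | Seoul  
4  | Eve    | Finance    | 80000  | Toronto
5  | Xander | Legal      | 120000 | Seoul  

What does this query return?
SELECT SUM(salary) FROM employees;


SUM(salary) = 80000 + 30000 + 60000 + 80000 + 120000 = 370000

370000


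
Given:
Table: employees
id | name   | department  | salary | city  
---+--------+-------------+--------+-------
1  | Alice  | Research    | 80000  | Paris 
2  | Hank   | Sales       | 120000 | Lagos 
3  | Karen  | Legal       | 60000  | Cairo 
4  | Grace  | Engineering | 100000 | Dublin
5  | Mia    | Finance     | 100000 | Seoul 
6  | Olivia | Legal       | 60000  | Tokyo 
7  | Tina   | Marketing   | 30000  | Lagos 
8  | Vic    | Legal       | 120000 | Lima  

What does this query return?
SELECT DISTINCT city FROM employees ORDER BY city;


All 'city' values (row order): Paris, Lagos, Cairo, Dublin, Seoul, Tokyo, Lagos, Lima
Removing duplicates leaves 7 unique value(s).

7 values:
Cairo
Dublin
Lagos
Lima
Paris
Seoul
Tokyo


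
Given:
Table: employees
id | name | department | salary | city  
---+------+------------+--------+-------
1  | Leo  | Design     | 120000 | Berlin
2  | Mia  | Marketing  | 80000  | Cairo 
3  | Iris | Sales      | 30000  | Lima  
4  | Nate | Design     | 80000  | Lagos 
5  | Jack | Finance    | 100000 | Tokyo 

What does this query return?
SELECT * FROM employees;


SELECT * returns all 5 rows with all columns

5 rows:
1, Leo, Design, 120000, Berlin
2, Mia, Marketing, 80000, Cairo
3, Iris, Sales, 30000, Lima
4, Nate, Design, 80000, Lagos
5, Jack, Finance, 100000, Tokyo


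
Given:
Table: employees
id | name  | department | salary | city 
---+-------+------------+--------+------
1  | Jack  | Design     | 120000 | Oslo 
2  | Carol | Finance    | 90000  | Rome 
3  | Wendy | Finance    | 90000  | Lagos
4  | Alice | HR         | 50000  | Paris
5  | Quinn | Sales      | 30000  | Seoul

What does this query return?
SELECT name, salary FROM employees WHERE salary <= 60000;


Filtering: salary <= 60000
Matching: 2 rows

2 rows:
Alice, 50000
Quinn, 30000


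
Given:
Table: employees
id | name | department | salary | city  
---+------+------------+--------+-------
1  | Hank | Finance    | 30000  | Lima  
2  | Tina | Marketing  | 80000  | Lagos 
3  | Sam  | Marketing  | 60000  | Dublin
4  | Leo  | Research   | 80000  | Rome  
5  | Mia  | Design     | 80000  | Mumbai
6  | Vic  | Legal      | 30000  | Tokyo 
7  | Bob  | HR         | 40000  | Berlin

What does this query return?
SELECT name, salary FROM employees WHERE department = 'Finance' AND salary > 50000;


Filtering: department = 'Finance' AND salary > 50000
Matching: 0 rows

Empty result set (0 rows)


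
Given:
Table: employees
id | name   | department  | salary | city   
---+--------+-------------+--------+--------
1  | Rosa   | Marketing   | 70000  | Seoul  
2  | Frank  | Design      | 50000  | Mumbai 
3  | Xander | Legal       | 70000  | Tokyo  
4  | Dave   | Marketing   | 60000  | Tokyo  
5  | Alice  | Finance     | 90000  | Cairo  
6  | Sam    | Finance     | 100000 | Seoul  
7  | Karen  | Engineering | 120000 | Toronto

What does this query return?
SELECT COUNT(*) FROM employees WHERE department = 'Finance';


Counting rows where department = 'Finance'
  Alice -> MATCH
  Sam -> MATCH


2


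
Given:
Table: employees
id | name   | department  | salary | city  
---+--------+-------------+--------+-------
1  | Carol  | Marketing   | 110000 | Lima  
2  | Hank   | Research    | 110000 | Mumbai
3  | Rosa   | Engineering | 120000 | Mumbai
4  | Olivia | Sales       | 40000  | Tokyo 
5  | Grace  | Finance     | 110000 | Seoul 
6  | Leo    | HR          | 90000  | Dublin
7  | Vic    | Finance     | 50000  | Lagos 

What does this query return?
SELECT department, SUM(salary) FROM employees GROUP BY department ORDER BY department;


Summing salary within each department:
  Engineering: 120000 = 120000
  Finance: 110000 + 50000 = 160000
  HR: 90000 = 90000
  Marketing: 110000 = 110000
  Research: 110000 = 110000
  Sales: 40000 = 40000


6 groups:
Engineering, 120000
Finance, 160000
HR, 90000
Marketing, 110000
Research, 110000
Sales, 40000


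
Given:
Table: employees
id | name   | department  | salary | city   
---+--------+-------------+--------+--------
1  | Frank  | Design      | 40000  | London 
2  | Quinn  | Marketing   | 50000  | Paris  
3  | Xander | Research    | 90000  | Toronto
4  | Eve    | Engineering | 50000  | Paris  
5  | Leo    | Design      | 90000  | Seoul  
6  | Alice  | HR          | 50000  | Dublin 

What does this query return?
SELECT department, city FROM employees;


Projecting columns: department, city

6 rows:
Design, London
Marketing, Paris
Research, Toronto
Engineering, Paris
Design, Seoul
HR, Dublin


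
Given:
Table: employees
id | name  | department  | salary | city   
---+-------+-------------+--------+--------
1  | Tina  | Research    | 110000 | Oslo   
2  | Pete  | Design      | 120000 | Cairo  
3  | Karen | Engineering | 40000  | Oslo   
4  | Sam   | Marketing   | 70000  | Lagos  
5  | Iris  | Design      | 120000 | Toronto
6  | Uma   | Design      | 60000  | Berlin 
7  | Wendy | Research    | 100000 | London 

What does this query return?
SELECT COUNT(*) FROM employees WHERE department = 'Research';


Counting rows where department = 'Research'
  Tina -> MATCH
  Wendy -> MATCH


2


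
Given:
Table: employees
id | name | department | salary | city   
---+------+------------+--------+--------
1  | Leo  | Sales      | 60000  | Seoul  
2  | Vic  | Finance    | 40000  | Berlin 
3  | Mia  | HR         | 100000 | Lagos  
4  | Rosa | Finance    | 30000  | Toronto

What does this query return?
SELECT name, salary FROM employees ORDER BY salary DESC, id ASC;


Sorting by salary DESC, then id ASC for ties

4 rows:
Mia, 100000
Leo, 60000
Vic, 40000
Rosa, 30000


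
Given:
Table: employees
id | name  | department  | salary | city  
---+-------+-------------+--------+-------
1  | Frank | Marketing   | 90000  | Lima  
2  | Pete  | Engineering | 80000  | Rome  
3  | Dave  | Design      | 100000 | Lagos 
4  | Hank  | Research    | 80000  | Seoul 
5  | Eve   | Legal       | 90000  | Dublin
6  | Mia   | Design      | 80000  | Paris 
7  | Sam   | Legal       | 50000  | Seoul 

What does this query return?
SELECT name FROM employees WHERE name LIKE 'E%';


LIKE 'E%' matches names starting with 'E'
Matching: 1

1 rows:
Eve


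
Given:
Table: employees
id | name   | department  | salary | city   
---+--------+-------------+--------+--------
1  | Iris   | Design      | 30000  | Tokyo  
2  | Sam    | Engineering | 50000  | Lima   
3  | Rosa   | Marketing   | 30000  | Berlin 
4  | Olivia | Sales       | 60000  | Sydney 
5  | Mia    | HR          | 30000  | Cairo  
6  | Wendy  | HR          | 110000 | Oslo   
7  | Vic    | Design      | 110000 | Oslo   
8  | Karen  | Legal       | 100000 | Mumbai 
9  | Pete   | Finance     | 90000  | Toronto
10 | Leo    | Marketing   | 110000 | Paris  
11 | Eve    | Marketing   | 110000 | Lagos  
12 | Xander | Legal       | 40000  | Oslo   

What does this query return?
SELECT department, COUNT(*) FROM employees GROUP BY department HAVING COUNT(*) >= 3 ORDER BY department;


Groups with count >= 3:
  Marketing: 3 -> PASS
  Design: 2 -> filtered out
  Engineering: 1 -> filtered out
  Finance: 1 -> filtered out
  HR: 2 -> filtered out
  Legal: 2 -> filtered out
  Sales: 1 -> filtered out


1 groups:
Marketing, 3


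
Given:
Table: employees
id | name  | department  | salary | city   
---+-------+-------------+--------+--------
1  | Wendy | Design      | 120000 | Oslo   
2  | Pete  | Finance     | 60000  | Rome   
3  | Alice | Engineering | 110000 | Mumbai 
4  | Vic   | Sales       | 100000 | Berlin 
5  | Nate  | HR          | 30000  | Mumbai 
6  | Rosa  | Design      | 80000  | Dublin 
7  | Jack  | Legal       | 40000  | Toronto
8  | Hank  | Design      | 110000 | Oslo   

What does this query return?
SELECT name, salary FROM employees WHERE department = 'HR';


Filtering: department = 'HR'
Matching rows: 1

1 rows:
Nate, 30000


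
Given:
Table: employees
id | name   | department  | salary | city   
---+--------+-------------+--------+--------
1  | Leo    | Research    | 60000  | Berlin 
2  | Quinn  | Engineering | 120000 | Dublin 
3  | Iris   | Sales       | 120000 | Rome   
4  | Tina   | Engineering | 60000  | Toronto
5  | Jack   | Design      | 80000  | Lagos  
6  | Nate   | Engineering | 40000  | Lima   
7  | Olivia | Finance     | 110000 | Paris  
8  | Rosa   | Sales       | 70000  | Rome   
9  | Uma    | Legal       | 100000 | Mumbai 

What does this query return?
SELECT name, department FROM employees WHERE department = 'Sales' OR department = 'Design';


Filtering: department = 'Sales' OR 'Design'
Matching: 3 rows

3 rows:
Iris, Sales
Jack, Design
Rosa, Sales


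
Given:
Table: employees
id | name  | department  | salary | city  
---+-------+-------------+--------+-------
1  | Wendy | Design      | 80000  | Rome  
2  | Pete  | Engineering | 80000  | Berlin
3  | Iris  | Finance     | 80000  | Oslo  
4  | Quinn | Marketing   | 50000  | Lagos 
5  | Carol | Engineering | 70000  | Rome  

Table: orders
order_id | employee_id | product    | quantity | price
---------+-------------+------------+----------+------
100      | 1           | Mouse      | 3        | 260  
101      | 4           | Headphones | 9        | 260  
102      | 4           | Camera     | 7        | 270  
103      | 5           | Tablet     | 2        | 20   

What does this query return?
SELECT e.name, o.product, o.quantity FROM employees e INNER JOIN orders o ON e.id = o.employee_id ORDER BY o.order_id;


Joining employees.id = orders.employee_id:
  employee Wendy (id=1) -> order Mouse
  employee Quinn (id=4) -> order Headphones
  employee Quinn (id=4) -> order Camera
  employee Carol (id=5) -> order Tablet


4 rows:
Wendy, Mouse, 3
Quinn, Headphones, 9
Quinn, Camera, 7
Carol, Tablet, 2


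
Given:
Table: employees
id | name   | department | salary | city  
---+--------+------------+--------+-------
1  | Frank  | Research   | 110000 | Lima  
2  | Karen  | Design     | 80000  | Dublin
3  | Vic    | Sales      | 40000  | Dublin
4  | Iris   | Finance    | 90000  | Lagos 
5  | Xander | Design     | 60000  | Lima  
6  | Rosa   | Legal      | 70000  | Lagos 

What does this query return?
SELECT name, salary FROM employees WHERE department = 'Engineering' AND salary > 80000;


Filtering: department = 'Engineering' AND salary > 80000
Matching: 0 rows

Empty result set (0 rows)


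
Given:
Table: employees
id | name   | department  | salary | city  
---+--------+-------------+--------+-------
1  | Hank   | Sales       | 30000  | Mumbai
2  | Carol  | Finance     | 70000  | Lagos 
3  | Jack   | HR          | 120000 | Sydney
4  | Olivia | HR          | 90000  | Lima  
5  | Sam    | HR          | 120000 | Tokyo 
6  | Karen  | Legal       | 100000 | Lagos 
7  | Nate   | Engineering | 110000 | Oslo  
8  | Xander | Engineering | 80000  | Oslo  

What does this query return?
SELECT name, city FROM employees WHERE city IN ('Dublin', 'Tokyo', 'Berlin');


Filtering: city IN ('Dublin', 'Tokyo', 'Berlin')
Matching: 1 rows

1 rows:
Sam, Tokyo


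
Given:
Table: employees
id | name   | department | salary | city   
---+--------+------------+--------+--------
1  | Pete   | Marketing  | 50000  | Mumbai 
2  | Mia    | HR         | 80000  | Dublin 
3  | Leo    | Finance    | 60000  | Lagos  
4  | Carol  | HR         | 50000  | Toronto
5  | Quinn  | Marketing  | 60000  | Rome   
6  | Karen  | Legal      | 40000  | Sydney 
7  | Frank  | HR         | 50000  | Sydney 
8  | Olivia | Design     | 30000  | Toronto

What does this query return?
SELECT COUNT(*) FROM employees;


COUNT(*) counts all rows

8


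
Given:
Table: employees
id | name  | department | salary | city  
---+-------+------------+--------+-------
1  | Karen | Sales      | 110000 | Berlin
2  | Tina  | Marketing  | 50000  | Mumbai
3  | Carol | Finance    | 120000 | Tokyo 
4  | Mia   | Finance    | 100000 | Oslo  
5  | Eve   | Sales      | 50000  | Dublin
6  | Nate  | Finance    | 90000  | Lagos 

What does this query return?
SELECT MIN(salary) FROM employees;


Salaries: 110000, 50000, 120000, 100000, 50000, 90000
MIN = 50000

50000


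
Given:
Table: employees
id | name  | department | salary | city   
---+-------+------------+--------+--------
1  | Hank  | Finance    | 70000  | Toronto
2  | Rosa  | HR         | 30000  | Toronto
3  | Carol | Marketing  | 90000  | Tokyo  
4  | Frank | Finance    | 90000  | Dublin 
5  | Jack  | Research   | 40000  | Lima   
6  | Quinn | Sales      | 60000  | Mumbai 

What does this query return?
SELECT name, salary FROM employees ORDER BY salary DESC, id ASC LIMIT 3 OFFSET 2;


Sort by salary DESC (id ASC tiebreak), then skip 2 and take 3
Rows 3 through 5

3 rows:
Hank, 70000
Quinn, 60000
Jack, 40000


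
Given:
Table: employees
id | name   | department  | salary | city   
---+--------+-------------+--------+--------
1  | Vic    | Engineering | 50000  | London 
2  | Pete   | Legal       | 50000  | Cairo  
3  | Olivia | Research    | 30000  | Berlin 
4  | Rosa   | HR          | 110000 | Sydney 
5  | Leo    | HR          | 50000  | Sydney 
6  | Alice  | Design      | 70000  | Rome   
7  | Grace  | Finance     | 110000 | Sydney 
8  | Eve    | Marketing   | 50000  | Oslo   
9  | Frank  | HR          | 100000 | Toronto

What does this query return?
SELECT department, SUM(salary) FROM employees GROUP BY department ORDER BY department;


Summing salary within each department:
  Design: 70000 = 70000
  Engineering: 50000 = 50000
  Finance: 110000 = 110000
  HR: 110000 + 50000 + 100000 = 260000
  Legal: 50000 = 50000
  Marketing: 50000 = 50000
  Research: 30000 = 30000


7 groups:
Design, 70000
Engineering, 50000
Finance, 110000
HR, 260000
Legal, 50000
Marketing, 50000
Research, 30000


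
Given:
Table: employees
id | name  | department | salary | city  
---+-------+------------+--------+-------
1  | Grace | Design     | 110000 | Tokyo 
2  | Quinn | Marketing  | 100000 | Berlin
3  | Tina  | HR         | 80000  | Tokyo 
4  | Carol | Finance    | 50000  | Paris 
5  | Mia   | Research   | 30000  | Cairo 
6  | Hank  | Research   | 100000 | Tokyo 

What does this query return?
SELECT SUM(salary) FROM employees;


SUM(salary) = 110000 + 100000 + 80000 + 50000 + 30000 + 100000 = 470000

470000


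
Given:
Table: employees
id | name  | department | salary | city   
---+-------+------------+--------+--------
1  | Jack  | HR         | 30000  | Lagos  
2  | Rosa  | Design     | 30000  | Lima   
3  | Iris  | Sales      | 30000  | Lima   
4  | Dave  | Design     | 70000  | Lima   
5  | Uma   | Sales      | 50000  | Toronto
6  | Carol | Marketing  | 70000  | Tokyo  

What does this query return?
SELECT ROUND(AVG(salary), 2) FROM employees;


SUM(salary) = 280000
COUNT = 6
ROUND(AVG, 2) = ROUND(280000 / 6, 2) = 46666.67

46666.67


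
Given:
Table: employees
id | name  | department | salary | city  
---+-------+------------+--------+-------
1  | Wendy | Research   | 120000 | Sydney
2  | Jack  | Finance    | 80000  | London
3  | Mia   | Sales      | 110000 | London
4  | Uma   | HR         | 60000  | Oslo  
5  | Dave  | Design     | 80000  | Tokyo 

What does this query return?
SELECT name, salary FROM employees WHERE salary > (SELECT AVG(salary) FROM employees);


Subquery: AVG(salary) = 90000.0
Filtering: salary > 90000.0
  Wendy (120000) -> MATCH
  Mia (110000) -> MATCH


2 rows:
Wendy, 120000
Mia, 110000


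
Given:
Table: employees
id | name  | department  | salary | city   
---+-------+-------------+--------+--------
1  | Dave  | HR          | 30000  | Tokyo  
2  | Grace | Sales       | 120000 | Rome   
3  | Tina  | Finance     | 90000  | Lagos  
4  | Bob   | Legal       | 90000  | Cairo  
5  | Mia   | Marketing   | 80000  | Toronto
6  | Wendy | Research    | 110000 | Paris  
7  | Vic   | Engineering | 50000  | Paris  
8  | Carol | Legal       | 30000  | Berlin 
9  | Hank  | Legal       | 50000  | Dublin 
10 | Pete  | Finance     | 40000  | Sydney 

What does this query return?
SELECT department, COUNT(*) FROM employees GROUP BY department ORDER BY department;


Assigning each row to its department group:
  Dave -> HR
  Grace -> Sales
  Tina -> Finance
  Bob -> Legal
  Mia -> Marketing
  Wendy -> Research
  Vic -> Engineering
  Carol -> Legal
  Hank -> Legal
  Pete -> Finance


7 groups:
Engineering, 1
Finance, 2
HR, 1
Legal, 3
Marketing, 1
Research, 1
Sales, 1


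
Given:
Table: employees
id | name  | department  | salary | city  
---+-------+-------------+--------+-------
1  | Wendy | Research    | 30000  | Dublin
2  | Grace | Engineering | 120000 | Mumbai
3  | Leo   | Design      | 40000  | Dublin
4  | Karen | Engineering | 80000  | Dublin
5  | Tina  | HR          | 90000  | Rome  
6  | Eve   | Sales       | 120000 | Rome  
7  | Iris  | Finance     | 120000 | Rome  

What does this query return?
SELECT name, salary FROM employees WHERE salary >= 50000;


Filtering: salary >= 50000
Matching: 5 rows

5 rows:
Grace, 120000
Karen, 80000
Tina, 90000
Eve, 120000
Iris, 120000


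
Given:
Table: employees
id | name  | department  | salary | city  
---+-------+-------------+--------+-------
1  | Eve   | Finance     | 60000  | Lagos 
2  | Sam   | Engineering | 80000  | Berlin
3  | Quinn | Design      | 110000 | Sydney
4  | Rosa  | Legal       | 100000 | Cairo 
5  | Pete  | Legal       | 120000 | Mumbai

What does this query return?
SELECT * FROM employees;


SELECT * returns all 5 rows with all columns

5 rows:
1, Eve, Finance, 60000, Lagos
2, Sam, Engineering, 80000, Berlin
3, Quinn, Design, 110000, Sydney
4, Rosa, Legal, 100000, Cairo
5, Pete, Legal, 120000, Mumbai


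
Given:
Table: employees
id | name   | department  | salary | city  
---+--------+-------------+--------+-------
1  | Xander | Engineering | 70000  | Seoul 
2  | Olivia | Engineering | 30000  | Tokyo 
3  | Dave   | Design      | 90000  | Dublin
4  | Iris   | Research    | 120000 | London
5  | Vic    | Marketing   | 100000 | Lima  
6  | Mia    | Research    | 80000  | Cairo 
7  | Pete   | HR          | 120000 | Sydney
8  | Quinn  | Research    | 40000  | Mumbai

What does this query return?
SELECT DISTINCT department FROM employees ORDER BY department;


All 'department' values (row order): Engineering, Engineering, Design, Research, Marketing, Research, HR, Research
Removing duplicates leaves 5 unique value(s).

5 values:
Design
Engineering
HR
Marketing
Research


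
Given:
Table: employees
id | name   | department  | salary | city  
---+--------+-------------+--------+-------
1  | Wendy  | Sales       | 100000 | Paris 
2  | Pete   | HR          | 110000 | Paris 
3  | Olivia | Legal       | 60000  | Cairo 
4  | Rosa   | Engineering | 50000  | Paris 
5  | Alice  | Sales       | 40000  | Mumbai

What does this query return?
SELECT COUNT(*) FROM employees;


COUNT(*) counts all rows

5


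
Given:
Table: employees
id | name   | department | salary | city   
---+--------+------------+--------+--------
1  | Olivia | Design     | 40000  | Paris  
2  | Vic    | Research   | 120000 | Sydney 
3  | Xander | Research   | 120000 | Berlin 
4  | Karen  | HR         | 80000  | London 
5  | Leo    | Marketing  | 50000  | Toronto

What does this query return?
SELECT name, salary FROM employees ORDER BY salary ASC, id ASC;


Sorting by salary ASC, then id ASC for ties

5 rows:
Olivia, 40000
Leo, 50000
Karen, 80000
Vic, 120000
Xander, 120000


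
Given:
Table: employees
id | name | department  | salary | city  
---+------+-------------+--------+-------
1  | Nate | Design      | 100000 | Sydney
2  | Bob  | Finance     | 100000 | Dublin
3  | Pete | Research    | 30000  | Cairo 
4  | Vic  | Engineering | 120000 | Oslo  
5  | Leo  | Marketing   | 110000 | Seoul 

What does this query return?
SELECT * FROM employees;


SELECT * returns all 5 rows with all columns

5 rows:
1, Nate, Design, 100000, Sydney
2, Bob, Finance, 100000, Dublin
3, Pete, Research, 30000, Cairo
4, Vic, Engineering, 120000, Oslo
5, Leo, Marketing, 110000, Seoul


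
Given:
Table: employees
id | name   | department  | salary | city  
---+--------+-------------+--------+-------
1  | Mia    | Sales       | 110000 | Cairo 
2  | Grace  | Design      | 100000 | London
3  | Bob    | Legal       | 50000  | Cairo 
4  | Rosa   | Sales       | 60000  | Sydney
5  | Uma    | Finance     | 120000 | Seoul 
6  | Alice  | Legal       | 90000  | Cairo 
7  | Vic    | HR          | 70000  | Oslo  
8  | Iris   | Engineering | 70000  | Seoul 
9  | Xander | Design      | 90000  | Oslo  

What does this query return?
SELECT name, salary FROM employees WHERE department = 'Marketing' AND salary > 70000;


Filtering: department = 'Marketing' AND salary > 70000
Matching: 0 rows

Empty result set (0 rows)


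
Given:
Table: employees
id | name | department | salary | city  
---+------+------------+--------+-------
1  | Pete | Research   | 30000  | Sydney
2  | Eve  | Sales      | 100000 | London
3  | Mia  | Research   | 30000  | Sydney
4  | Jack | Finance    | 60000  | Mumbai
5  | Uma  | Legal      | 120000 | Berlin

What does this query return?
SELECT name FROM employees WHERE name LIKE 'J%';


LIKE 'J%' matches names starting with 'J'
Matching: 1

1 rows:
Jack


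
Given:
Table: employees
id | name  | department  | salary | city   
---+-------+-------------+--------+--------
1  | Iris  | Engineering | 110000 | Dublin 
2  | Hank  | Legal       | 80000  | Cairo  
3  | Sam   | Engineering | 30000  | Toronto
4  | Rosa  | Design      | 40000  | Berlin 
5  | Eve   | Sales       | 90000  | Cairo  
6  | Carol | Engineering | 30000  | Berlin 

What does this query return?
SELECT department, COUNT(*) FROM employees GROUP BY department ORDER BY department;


Assigning each row to its department group:
  Iris -> Engineering
  Hank -> Legal
  Sam -> Engineering
  Rosa -> Design
  Eve -> Sales
  Carol -> Engineering


4 groups:
Design, 1
Engineering, 3
Legal, 1
Sales, 1


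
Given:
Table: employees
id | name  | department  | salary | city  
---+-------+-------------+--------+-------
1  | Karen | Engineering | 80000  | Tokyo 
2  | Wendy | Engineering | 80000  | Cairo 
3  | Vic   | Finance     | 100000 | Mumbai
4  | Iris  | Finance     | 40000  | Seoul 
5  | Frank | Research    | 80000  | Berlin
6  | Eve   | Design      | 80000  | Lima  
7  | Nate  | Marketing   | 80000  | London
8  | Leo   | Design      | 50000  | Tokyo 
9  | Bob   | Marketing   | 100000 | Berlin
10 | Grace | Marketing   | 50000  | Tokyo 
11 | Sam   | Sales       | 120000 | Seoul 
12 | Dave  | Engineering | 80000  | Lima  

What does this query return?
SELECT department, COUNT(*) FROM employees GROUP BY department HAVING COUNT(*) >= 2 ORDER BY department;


Groups with count >= 2:
  Design: 2 -> PASS
  Engineering: 3 -> PASS
  Finance: 2 -> PASS
  Marketing: 3 -> PASS
  Research: 1 -> filtered out
  Sales: 1 -> filtered out


4 groups:
Design, 2
Engineering, 3
Finance, 2
Marketing, 3


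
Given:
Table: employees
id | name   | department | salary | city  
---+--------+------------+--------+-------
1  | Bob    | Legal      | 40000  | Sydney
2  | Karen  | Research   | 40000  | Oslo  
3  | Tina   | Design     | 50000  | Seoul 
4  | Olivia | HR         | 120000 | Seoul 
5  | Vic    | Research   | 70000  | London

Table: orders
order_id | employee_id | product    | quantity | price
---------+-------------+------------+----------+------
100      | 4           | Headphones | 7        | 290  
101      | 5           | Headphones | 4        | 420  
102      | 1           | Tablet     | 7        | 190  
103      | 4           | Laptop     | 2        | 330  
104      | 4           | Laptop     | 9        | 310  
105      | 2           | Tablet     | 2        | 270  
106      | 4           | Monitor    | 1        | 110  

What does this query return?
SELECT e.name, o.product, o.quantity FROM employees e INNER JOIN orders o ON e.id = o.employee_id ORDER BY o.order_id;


Joining employees.id = orders.employee_id:
  employee Olivia (id=4) -> order Headphones
  employee Vic (id=5) -> order Headphones
  employee Bob (id=1) -> order Tablet
  employee Olivia (id=4) -> order Laptop
  employee Olivia (id=4) -> order Laptop
  employee Karen (id=2) -> order Tablet
  employee Olivia (id=4) -> order Monitor


7 rows:
Olivia, Headphones, 7
Vic, Headphones, 4
Bob, Tablet, 7
Olivia, Laptop, 2
Olivia, Laptop, 9
Karen, Tablet, 2
Olivia, Monitor, 1


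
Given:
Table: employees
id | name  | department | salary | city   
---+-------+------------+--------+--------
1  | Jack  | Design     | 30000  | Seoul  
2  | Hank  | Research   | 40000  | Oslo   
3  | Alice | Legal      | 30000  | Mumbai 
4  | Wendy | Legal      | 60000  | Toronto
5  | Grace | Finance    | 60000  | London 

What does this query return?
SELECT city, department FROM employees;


Projecting columns: city, department

5 rows:
Seoul, Design
Oslo, Research
Mumbai, Legal
Toronto, Legal
London, Finance


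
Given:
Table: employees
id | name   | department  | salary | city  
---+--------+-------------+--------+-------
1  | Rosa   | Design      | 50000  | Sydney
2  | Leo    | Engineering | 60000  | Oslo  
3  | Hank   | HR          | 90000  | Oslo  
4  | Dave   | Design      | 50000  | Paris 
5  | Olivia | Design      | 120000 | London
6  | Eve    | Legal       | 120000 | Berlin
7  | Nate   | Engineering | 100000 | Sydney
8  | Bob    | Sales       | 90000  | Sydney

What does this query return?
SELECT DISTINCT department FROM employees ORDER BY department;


All 'department' values (row order): Design, Engineering, HR, Design, Design, Legal, Engineering, Sales
Removing duplicates leaves 5 unique value(s).

5 values:
Design
Engineering
HR
Legal
Sales


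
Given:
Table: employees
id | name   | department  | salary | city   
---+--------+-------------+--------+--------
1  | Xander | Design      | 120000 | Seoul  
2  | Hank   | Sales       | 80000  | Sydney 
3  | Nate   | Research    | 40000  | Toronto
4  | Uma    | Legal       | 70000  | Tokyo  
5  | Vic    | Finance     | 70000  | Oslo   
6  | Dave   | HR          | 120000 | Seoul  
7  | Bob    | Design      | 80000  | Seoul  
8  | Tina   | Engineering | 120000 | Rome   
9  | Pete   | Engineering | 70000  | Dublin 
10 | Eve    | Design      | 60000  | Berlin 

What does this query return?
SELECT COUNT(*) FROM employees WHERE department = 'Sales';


Counting rows where department = 'Sales'
  Hank -> MATCH


1


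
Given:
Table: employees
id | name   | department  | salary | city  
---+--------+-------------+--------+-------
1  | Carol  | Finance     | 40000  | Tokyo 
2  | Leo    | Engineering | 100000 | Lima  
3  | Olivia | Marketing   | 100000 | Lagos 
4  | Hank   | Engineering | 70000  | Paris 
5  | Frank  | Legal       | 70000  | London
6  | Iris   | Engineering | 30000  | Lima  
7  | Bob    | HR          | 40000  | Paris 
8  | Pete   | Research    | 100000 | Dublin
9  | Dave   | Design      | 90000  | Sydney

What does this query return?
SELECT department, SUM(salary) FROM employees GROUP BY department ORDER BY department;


Summing salary within each department:
  Design: 90000 = 90000
  Engineering: 100000 + 70000 + 30000 = 200000
  Finance: 40000 = 40000
  HR: 40000 = 40000
  Legal: 70000 = 70000
  Marketing: 100000 = 100000
  Research: 100000 = 100000


7 groups:
Design, 90000
Engineering, 200000
Finance, 40000
HR, 40000
Legal, 70000
Marketing, 100000
Research, 100000


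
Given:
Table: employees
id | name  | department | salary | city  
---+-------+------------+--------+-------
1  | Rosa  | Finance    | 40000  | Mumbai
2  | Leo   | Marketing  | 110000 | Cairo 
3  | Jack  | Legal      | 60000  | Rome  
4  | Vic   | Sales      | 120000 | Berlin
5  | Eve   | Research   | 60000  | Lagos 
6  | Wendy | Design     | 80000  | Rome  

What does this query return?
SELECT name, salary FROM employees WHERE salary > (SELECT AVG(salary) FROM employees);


Subquery: AVG(salary) = 78333.33
Filtering: salary > 78333.33
  Leo (110000) -> MATCH
  Vic (120000) -> MATCH
  Wendy (80000) -> MATCH


3 rows:
Leo, 110000
Vic, 120000
Wendy, 80000


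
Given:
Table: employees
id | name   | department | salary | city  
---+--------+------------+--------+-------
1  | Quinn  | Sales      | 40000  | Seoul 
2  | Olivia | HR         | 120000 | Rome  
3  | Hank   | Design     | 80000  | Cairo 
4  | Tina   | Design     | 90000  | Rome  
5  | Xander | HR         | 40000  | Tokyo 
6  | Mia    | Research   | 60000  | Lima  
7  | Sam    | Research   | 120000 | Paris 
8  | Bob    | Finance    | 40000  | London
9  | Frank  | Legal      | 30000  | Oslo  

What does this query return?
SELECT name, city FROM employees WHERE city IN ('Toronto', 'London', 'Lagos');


Filtering: city IN ('Toronto', 'London', 'Lagos')
Matching: 1 rows

1 rows:
Bob, London


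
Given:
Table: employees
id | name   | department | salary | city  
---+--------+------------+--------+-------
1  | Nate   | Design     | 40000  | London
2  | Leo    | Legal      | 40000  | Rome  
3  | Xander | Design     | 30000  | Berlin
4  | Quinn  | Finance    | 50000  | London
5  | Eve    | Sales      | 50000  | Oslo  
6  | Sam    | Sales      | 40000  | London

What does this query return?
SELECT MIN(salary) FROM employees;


Salaries: 40000, 40000, 30000, 50000, 50000, 40000
MIN = 30000

30000


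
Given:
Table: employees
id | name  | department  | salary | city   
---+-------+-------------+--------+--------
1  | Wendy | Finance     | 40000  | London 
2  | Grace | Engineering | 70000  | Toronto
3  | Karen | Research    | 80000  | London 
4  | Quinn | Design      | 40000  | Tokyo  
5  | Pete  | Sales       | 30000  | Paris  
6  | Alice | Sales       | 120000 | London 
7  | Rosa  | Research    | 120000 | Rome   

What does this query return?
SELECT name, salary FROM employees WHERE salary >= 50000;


Filtering: salary >= 50000
Matching: 4 rows

4 rows:
Grace, 70000
Karen, 80000
Alice, 120000
Rosa, 120000


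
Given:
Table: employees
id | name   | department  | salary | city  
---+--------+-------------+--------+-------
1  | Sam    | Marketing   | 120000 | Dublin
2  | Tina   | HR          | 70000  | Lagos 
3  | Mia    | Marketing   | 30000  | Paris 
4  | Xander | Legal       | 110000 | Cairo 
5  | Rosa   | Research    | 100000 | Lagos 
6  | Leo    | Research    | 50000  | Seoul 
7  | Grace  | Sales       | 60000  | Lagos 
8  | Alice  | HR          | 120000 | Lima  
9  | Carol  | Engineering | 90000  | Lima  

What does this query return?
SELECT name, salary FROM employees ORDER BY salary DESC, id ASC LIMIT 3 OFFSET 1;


Sort by salary DESC (id ASC tiebreak), then skip 1 and take 3
Rows 2 through 4

3 rows:
Alice, 120000
Xander, 110000
Rosa, 100000


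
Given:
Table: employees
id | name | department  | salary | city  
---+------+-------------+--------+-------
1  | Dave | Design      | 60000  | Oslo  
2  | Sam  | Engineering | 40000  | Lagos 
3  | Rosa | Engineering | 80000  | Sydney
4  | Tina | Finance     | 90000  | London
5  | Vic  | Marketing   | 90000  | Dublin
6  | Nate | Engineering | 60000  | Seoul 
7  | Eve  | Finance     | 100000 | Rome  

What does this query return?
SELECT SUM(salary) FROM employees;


SUM(salary) = 60000 + 40000 + 80000 + 90000 + 90000 + 60000 + 100000 = 520000

520000


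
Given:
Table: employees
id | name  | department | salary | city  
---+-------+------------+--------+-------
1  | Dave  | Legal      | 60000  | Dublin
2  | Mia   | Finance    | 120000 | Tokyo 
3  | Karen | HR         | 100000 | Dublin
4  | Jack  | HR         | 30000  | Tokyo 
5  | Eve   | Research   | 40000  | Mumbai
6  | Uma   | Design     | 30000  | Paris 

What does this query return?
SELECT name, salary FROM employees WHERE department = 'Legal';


Filtering: department = 'Legal'
Matching rows: 1

1 rows:
Dave, 60000


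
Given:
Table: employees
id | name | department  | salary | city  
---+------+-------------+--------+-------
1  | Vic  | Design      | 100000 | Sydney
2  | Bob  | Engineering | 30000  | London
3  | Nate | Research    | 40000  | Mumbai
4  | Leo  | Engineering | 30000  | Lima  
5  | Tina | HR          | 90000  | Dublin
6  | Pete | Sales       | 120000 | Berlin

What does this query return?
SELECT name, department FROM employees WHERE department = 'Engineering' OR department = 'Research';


Filtering: department = 'Engineering' OR 'Research'
Matching: 3 rows

3 rows:
Bob, Engineering
Nate, Research
Leo, Engineering


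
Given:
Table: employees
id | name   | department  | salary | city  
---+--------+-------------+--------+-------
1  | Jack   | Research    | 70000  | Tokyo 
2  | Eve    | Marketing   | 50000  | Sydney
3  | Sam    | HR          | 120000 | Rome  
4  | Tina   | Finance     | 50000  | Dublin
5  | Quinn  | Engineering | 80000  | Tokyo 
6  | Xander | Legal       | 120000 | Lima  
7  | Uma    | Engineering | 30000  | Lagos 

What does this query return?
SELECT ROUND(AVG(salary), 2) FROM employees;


SUM(salary) = 520000
COUNT = 7
ROUND(AVG, 2) = ROUND(520000 / 7, 2) = 74285.71

74285.71


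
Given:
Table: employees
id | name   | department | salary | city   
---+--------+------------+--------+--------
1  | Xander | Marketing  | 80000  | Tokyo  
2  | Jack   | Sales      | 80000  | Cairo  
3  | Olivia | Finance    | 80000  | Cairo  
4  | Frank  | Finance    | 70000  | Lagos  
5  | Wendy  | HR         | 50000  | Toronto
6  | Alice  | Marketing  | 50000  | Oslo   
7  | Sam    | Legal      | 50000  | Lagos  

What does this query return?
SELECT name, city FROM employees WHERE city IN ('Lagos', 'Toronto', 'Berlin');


Filtering: city IN ('Lagos', 'Toronto', 'Berlin')
Matching: 3 rows

3 rows:
Frank, Lagos
Wendy, Toronto
Sam, Lagos


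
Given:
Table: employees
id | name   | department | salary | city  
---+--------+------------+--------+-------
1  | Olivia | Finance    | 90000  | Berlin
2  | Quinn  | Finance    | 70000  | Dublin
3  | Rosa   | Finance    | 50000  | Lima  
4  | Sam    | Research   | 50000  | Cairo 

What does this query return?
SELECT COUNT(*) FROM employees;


COUNT(*) counts all rows

4


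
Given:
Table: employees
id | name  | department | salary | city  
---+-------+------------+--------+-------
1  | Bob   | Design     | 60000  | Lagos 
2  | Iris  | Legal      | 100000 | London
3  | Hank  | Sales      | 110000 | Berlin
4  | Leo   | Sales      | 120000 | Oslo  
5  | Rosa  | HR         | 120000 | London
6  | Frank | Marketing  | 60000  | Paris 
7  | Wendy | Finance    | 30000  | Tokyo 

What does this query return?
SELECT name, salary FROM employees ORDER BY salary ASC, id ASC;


Sorting by salary ASC, then id ASC for ties

7 rows:
Wendy, 30000
Bob, 60000
Frank, 60000
Iris, 100000
Hank, 110000
Leo, 120000
Rosa, 120000


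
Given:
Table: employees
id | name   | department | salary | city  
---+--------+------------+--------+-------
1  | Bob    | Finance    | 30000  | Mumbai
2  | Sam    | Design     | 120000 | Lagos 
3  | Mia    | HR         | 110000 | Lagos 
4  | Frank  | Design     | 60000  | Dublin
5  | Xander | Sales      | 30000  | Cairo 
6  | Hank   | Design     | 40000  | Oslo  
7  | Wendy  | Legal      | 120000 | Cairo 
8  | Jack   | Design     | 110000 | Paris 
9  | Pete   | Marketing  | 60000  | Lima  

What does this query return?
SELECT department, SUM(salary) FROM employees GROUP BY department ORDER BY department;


Summing salary within each department:
  Design: 120000 + 60000 + 40000 + 110000 = 330000
  Finance: 30000 = 30000
  HR: 110000 = 110000
  Legal: 120000 = 120000
  Marketing: 60000 = 60000
  Sales: 30000 = 30000


6 groups:
Design, 330000
Finance, 30000
HR, 110000
Legal, 120000
Marketing, 60000
Sales, 30000


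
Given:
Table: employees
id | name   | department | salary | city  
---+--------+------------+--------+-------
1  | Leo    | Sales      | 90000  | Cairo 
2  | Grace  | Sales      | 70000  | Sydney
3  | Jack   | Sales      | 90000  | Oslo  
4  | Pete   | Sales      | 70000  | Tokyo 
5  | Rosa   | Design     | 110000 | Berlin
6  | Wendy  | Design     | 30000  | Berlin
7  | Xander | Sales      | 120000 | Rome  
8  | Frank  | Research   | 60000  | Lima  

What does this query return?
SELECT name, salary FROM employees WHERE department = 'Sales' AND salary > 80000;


Filtering: department = 'Sales' AND salary > 80000
Matching: 3 rows

3 rows:
Leo, 90000
Jack, 90000
Xander, 120000


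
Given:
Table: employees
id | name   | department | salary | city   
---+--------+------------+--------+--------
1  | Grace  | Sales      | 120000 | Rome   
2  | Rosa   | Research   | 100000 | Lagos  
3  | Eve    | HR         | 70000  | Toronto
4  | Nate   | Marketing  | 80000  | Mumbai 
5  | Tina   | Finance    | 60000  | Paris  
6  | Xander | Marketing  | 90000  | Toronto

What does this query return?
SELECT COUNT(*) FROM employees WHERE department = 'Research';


Counting rows where department = 'Research'
  Rosa -> MATCH


1


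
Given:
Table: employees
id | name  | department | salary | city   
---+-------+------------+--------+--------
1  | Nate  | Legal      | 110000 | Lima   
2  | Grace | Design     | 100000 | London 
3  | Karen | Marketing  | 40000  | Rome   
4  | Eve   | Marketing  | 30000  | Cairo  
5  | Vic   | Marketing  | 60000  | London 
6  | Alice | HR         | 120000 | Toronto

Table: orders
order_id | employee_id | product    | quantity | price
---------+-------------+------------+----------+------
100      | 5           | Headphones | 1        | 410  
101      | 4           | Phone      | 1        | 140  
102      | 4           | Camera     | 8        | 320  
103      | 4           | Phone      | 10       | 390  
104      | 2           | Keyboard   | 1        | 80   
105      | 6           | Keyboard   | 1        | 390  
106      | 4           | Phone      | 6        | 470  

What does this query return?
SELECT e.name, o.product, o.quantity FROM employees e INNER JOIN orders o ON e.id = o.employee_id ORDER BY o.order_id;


Joining employees.id = orders.employee_id:
  employee Vic (id=5) -> order Headphones
  employee Eve (id=4) -> order Phone
  employee Eve (id=4) -> order Camera
  employee Eve (id=4) -> order Phone
  employee Grace (id=2) -> order Keyboard
  employee Alice (id=6) -> order Keyboard
  employee Eve (id=4) -> order Phone


7 rows:
Vic, Headphones, 1
Eve, Phone, 1
Eve, Camera, 8
Eve, Phone, 10
Grace, Keyboard, 1
Alice, Keyboard, 1
Eve, Phone, 6


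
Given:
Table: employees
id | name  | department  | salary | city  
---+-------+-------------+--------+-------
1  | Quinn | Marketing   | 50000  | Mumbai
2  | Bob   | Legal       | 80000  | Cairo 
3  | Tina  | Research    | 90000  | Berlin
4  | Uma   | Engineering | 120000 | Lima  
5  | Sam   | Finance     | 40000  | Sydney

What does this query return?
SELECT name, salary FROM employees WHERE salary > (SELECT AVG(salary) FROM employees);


Subquery: AVG(salary) = 76000.0
Filtering: salary > 76000.0
  Bob (80000) -> MATCH
  Tina (90000) -> MATCH
  Uma (120000) -> MATCH


3 rows:
Bob, 80000
Tina, 90000
Uma, 120000


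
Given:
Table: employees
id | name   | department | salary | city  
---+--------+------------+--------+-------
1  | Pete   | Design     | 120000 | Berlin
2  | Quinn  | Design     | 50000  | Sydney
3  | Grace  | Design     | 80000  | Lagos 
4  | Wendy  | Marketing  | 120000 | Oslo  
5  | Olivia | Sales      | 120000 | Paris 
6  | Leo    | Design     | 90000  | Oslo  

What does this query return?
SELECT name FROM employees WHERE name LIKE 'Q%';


LIKE 'Q%' matches names starting with 'Q'
Matching: 1

1 rows:
Quinn


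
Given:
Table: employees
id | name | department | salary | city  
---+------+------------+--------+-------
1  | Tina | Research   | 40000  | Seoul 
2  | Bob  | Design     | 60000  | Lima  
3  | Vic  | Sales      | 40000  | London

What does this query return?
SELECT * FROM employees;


SELECT * returns all 3 rows with all columns

3 rows:
1, Tina, Research, 40000, Seoul
2, Bob, Design, 60000, Lima
3, Vic, Sales, 40000, London


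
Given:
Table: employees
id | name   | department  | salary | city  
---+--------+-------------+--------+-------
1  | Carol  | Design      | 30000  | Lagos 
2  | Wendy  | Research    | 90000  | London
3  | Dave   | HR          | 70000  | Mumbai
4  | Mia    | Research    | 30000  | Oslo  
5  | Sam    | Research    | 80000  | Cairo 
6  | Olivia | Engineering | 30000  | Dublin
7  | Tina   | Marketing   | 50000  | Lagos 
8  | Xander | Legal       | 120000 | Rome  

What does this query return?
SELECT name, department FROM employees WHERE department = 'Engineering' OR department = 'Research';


Filtering: department = 'Engineering' OR 'Research'
Matching: 4 rows

4 rows:
Wendy, Research
Mia, Research
Sam, Research
Olivia, Engineering
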